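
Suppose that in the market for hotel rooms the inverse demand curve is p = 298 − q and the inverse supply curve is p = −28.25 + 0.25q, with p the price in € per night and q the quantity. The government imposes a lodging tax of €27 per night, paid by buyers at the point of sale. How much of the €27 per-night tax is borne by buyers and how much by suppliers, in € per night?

Buyers bear €21.6 per night; suppliers bear €5.4 per night.

Inverting to q(p) form: qd = 298 − p; qs = 4p + 113.
Before the tax: set 298 − p = 4p + 113 → p* = €37, q* = 261.
With the tax collected from buyers, demand (in seller-price terms) shifts: qd = 298 − (p + 27).
New equilibrium: buyers pay €58.6, suppliers receive €31.6, q = 239.4. (Wedge: pb − ps = 27.)
Burden on buyers: €21.6; on suppliers: €5.4. (They sum to €27.)
The less price-elastic side of the market bears the larger share of a per-unit tax.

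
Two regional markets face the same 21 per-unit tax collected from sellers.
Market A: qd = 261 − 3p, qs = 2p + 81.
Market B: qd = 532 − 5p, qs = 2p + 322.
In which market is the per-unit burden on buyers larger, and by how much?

Market A, by 2.4.

Market A: pre-tax p* = 36, q* = 153; post-tax q = 127.8; per-unit burden on buyers = 8.4.
Market B: pre-tax p* = 30, q* = 382; post-tax q = 352; per-unit burden on buyers = 6.
Difference: 8.4 vs 6 → market A is larger by 2.4.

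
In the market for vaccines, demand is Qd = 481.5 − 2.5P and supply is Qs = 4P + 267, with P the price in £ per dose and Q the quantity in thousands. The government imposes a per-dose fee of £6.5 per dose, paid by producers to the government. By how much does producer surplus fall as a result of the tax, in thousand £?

Without the tax, 481.5 − 2.5P = 4P + 267 gives 6.5P = 214.5, so P* = £33 and Q* = 399.
With the tax collected from producers, supply shifts: Qs = 4(P − 6.5) + 267.
New equilibrium: consumers pay £37, producers receive £30.5, Q = 389. (Wedge: Pb − Ps = 6.5.)
ΔPS is the trapezoid between Q = 389 and Q = 399 of height £2.5: ½ · (399 + 389) · 2.5 = £985.

Producer surplus falls by £985 thousand.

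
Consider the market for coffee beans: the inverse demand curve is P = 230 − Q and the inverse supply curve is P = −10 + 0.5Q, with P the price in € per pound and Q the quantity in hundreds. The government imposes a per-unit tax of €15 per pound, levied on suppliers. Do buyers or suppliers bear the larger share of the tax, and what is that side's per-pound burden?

Buyers bear the larger share: €10 per pound.

Inverting to Q(P) form: Qd = 230 − P; Qs = 2P + 20.
Without the tax, 230 − P = 2P + 20 gives 3P = 210, so P* = €70 and Q* = 160.
With the tax collected from suppliers, supply shifts: Qs = 2(P − 15) + 20.
New equilibrium: buyers pay €80, suppliers receive €65, Q = 150. (Wedge: Pb − Ps = 15.)
Per-pound burden: buyers €10, suppliers €5.
Buyers take the larger share because demand is less price-elastic here (demand slope 1 vs supply slope 2).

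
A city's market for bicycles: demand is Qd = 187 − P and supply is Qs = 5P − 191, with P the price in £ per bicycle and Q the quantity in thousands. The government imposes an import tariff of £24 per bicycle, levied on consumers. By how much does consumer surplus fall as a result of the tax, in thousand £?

Without the tax, 187 − P = 5P − 191 gives 6P = 378, so P* = £63 and Q* = 124.
With the tax collected from consumers, demand (in seller-price terms) shifts: Qd = 187 − (P + 24).
Solving gives Q = 104 with consumers paying £83 and suppliers receiving £59 (the £24 wedge).
ΔCS is the trapezoid between Q = 104 and Q = 124 of height £20: ½ · (124 + 104) · 20 = £2280.

Consumer surplus falls by £2280 thousand.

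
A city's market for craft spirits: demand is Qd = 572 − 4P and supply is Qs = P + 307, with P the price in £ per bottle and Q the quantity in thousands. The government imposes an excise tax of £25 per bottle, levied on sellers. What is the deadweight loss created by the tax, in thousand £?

Before the tax: set 572 − 4P = P + 307 → P* = £53, Q* = 360.
With the tax collected from sellers, supply shifts: Qs = (P − 25) + 307.
Solving gives Q = 340 with consumers paying £58 and sellers receiving £33 (the £25 wedge).
Quantity falls by |ΔQ| = |360 − 340| = 20.
DWL = ½ · t · |ΔQ| = ½ · 25 · 20 = £250.

Deadweight loss = £250 thousand.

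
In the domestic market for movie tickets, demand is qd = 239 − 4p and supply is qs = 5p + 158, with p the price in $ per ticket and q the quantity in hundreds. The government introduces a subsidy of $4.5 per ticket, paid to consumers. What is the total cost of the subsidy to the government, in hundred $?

Government outlay = $958.5 hundred.

Before the subsidy: set 239 − 4p = 5p + 158 → p* = $9, q* = 203.
With a per-unit subsidy paid to consumers, each effectively pays p − 4.5, so demand becomes qd = 239 − 4(p − 4.5).
New equilibrium: consumers pay $6.5, producers receive $11, q = 213. (Wedge: pb − ps = −4.5.)
Outlay = t · Q = 4.5 · 213 = $958.5.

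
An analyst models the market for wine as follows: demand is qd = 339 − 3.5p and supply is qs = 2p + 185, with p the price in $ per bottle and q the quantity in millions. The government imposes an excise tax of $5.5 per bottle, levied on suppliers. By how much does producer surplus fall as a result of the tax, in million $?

Without the tax, 339 − 3.5p = 2p + 185 gives 5.5p = 154, so p* = $28 and q* = 241.
With the tax collected from suppliers, supply shifts: qs = 2(p − 5.5) + 185.
New equilibrium: buyers pay $30, suppliers receive $24.5, q = 234. (Wedge: pb − ps = 5.5.)
ΔPS is the trapezoid between Q = 234 and Q = 241 of height $3.5: ½ · (241 + 234) · 3.5 = $831.25.

Producer surplus falls by $831.25 million.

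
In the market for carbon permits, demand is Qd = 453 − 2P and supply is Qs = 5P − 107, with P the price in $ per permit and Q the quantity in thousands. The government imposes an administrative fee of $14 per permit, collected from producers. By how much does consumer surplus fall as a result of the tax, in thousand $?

Consumer surplus falls by $2830 thousand.

Before the tax: set 453 − 2P = 5P − 107 → P* = $80, Q* = 293.
With the tax collected from producers, supply shifts: Qs = 5(P − 14) − 107.
New equilibrium: consumers pay $90, producers receive $76, Q = 273. (Wedge: Pb − Ps = 14.)
ΔCS is the trapezoid between Q = 273 and Q = 293 of height $10: ½ · (293 + 273) · 10 = $2830.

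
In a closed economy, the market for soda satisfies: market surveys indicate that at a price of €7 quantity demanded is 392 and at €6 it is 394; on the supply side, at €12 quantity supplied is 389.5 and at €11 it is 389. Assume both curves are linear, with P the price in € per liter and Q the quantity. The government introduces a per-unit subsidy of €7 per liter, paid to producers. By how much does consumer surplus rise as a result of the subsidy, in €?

Demand slope: (394 − 392)/(6 − 7) = -2, so Qd = 406 − 2P.
Supply slope: (389 − 389.5)/(11 − 12) = 0.5, so Qs = 0.5P + 383.5.
Before the subsidy: set 406 − 2P = 0.5P + 383.5 → P* = €9, Q* = 388.
With a per-unit subsidy paid to producers, each receives P + 7 per unit sold, so supply becomes Qs = 0.5(P + 7) + 383.5.
Solving gives Q = 390.8 with buyers paying €7.6 and producers receiving €14.6 (the €7 wedge).
ΔCS is the trapezoid between Q = 390.8 and Q = 388 of height €1.4: ½ · (388 + 390.8) · 1.4 = €545.16.

Consumer surplus rises by €545.16.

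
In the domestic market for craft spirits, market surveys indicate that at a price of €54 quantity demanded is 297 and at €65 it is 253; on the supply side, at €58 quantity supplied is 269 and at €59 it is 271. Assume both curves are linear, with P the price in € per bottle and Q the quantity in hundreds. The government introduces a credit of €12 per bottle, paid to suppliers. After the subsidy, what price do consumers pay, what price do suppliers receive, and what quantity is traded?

Demand slope: (253 − 297)/(65 − 54) = -4, so Qd = 513 − 4P.
Supply slope: (271 − 269)/(59 − 58) = 2, so Qs = 2P + 153.
Before the subsidy: set 513 − 4P = 2P + 153 → P* = €60, Q* = 273.
With a per-unit subsidy paid to suppliers, each receives P + 12 per unit sold, so supply becomes Qs = 2(P + 12) + 153.
Solving gives Q = 289 with consumers paying €56 and suppliers receiving €68 (the €12 wedge).

Consumers pay €56; suppliers receive €68; quantity = 289.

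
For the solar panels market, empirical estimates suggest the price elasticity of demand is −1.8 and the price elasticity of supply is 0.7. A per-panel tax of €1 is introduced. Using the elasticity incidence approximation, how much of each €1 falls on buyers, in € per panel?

Buyers bear ≈ €0.28 per panel.

Incidence ratio: buyers' share ≈ εs / (εs + |εd|) = 0.7 / (0.7 + 1.8) = 0.28.
So buyers bear ≈ 0.28 × €1 = €0.28; producers bear €0.72.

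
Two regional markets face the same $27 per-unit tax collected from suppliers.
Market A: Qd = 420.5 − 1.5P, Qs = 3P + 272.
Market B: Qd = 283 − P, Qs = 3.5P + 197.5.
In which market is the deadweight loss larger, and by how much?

Market A: pre-tax P* = $33, Q* = 371; post-tax Q = 344; deadweight loss = $364.5.
Market B: pre-tax P* = $19, Q* = 264; post-tax Q = 243; deadweight loss = $283.5.
Difference: $364.5 vs $283.5 → market A is larger by $81.

Market A, by $81.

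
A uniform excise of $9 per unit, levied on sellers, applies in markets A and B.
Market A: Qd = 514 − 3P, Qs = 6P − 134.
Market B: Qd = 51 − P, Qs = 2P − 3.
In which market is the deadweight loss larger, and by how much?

Market A, by $54.

Market A: pre-tax P* = $72, Q* = 298; post-tax Q = 280; deadweight loss = $81.
Market B: pre-tax P* = $18, Q* = 33; post-tax Q = 27; deadweight loss = $27.
Difference: $81 vs $27 → market A is larger by $54.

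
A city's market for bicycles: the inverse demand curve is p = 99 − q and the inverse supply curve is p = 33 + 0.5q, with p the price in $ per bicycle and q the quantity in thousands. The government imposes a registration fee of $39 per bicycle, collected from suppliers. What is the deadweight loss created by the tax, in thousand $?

Rewrite in direct form: qd = 99 − p and qs = 2p − 66.
Without the tax, 99 − p = 2p − 66 gives 3p = 165, so p* = $55 and q* = 44.
With the tax collected from suppliers, supply shifts: qs = 2(p − 39) − 66.
New equilibrium: buyers pay $81, suppliers receive $42, q = 18. (Wedge: pb − ps = 39.)
Quantity falls by |ΔQ| = |44 − 18| = 26.
DWL = ½ · t · |ΔQ| = ½ · 39 · 26 = $507.

Deadweight loss = $507 thousand.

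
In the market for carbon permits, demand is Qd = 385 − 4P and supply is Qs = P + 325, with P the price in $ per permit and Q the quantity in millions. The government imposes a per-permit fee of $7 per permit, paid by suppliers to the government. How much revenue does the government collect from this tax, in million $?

Before the tax: set 385 − 4P = P + 325 → P* = $12, Q* = 337.
With the tax collected from suppliers, supply shifts: Qs = (P − 7) + 325.
Solving gives Q = 331.4 with buyers paying $13.4 and suppliers receiving $6.4 (the $7 wedge).
Revenue = t · Q = 7 · 331.4 = $2319.8.

Tax revenue = $2319.8 million.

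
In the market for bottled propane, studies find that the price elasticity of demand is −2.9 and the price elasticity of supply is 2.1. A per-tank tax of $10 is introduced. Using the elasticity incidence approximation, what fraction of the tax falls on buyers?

Buyers' share ≈ 0.42.

Incidence ratio: buyers' share ≈ εs / (εs + |εd|) = 2.1 / (2.1 + 2.9) = 0.42.
Supply is the less elastic side, so buyers bear the smaller share.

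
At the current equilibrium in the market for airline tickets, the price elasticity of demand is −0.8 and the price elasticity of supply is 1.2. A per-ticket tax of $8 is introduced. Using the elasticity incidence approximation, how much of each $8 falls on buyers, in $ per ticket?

Buyers bear ≈ $4.8 per ticket.

Incidence ratio: buyers' share ≈ εs / (εs + |εd|) = 1.2 / (1.2 + 0.8) = 0.6.
So buyers bear ≈ 0.6 × $8 = $4.8; sellers bear $3.2.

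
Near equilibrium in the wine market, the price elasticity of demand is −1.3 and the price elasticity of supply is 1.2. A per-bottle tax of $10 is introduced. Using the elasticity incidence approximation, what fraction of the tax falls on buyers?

Incidence ratio: buyers' share ≈ εs / (εs + |εd|) = 1.2 / (1.2 + 1.3) = 0.48.
Supply is the less elastic side, so buyers bear the smaller share.

Buyers' share ≈ 0.48.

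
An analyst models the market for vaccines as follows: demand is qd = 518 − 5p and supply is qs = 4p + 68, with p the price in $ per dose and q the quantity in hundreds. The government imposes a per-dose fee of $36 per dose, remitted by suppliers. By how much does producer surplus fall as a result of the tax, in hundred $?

Producer surplus falls by $4560 hundred.

Without the tax, 518 − 5p = 4p + 68 gives 9p = 450, so p* = $50 and q* = 268.
With the tax collected from suppliers, supply shifts: qs = 4(p − 36) + 68.
New equilibrium: consumers pay $66, suppliers receive $30, q = 188. (Wedge: pb − ps = 36.)
ΔPS is the trapezoid between Q = 188 and Q = 268 of height $20: ½ · (268 + 188) · 20 = $4560.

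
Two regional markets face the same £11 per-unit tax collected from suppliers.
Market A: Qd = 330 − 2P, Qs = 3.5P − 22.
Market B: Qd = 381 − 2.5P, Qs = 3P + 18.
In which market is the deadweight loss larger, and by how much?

Market B, by £5.5.

Market A: pre-tax P* = £64, Q* = 202; post-tax Q = 188; deadweight loss = £77.
Market B: pre-tax P* = £66, Q* = 216; post-tax Q = 201; deadweight loss = £82.5.
Difference: £77 vs £82.5 → market B is larger by £5.5.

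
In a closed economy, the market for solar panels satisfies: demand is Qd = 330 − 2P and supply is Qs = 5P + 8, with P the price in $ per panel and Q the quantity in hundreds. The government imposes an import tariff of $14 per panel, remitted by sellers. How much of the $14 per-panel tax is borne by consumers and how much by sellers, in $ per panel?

Consumers bear $10 per panel; sellers bear $4 per panel.

Without the tax, 330 − 2P = 5P + 8 gives 7P = 322, so P* = $46 and Q* = 238.
With the tax collected from sellers, supply shifts: Qs = 5(P − 14) + 8.
New equilibrium: consumers pay $56, sellers receive $42, Q = 218. (Wedge: Pb − Ps = 14.)
Burden on consumers: $10; on sellers: $4. (They sum to $14.)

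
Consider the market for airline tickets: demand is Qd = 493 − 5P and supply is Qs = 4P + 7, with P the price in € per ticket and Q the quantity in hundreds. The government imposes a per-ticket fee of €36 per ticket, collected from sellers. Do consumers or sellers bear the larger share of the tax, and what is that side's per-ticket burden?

Before the tax: set 493 − 5P = 4P + 7 → P* = €54, Q* = 223.
With the tax collected from sellers, supply shifts: Qs = 4(P − 36) + 7.
New equilibrium: consumers pay €70, sellers receive €34, Q = 143. (Wedge: Pb − Ps = 36.)
Per-ticket burden: consumers €16, sellers €20.
Sellers take the larger share because supply is less price-elastic here (demand slope 5 vs supply slope 4).

Sellers bear the larger share: €20 per ticket.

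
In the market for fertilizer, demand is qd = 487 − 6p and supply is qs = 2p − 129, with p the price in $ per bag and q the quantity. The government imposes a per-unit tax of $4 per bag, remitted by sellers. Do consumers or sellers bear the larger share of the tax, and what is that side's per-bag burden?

Without the tax, 487 − 6p = 2p − 129 gives 8p = 616, so p* = $77 and q* = 25.
With the tax collected from sellers, supply shifts: qs = 2(p − 4) − 129.
Solving gives q = 19 with consumers paying $78 and sellers receiving $74 (the $4 wedge).
Per-bag burden: consumers $1, sellers $3.
Sellers take the larger share because supply is less price-elastic here (demand slope 6 vs supply slope 2).
The less price-elastic side of the market bears the larger share of a per-unit tax.

Sellers bear the larger share: $3 per bag.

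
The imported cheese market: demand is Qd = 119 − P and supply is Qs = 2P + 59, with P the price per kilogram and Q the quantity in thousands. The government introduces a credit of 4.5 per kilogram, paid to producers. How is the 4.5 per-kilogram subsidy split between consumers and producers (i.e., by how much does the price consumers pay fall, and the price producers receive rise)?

Consumers gain 3 per kilogram; producers gain 1.5 per kilogram.

Without the subsidy, 119 − P = 2P + 59 gives 3P = 60, so P* = 20 and Q* = 99.
With a per-unit subsidy paid to producers, each receives P + 4.5 per unit sold, so supply becomes Qs = 2(P + 4.5) + 59.
New equilibrium: consumers pay 17, producers receive 21.5, Q = 102. (Wedge: Pb − Ps = −4.5.)
Gain to consumers: 3; to producers: 1.5. (They sum to 4.5.)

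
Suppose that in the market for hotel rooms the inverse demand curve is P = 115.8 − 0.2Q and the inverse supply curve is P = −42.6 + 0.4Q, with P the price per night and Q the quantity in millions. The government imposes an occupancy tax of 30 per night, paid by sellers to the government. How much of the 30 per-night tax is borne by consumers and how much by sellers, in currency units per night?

Consumers bear 10 per night; sellers bear 20 per night.

Rewrite in direct form: Qd = 579 − 5P and Qs = 2.5P + 106.5.
Without the tax, 579 − 5P = 2.5P + 106.5 gives 7.5P = 472.5, so P* = 63 and Q* = 264.
With the tax collected from sellers, supply shifts: Qs = 2.5(P − 30) + 106.5.
Solving gives Q = 214 with consumers paying 73 and sellers receiving 43 (the 30 wedge).
Burden on consumers: 10; on sellers: 20. (They sum to 30.)
The less price-elastic side of the market bears the larger share of a per-unit tax.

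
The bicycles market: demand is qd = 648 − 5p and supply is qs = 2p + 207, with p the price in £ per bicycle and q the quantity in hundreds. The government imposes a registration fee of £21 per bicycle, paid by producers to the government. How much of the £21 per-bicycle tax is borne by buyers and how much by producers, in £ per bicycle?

Before the tax: set 648 − 5p = 2p + 207 → p* = £63, q* = 333.
With the tax collected from producers, supply shifts: qs = 2(p − 21) + 207.
Solving gives q = 303 with buyers paying £69 and producers receiving £48 (the £21 wedge).
Burden on buyers: £6; on producers: £15. (They sum to £21.)
The less price-elastic side of the market bears the larger share of a per-unit tax.

Buyers bear £6 per bicycle; producers bear £15 per bicycle.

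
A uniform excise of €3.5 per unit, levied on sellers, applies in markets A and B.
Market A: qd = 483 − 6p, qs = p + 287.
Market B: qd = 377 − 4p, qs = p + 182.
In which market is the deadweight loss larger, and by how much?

Market A, by €0.35.

Market A: pre-tax p* = €28, q* = 315; post-tax q = 312; deadweight loss = €5.25.
Market B: pre-tax p* = €39, q* = 221; post-tax q = 218.2; deadweight loss = €4.9.
Difference: €5.25 vs €4.9 → market A is larger by €0.35.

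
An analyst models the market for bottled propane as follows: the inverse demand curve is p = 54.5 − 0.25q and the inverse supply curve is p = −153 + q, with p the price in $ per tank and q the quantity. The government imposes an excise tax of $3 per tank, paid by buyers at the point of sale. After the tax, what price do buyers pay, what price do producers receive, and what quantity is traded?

Inverting to q(p) form: qd = 218 − 4p; qs = p + 153.
Before the tax: set 218 − 4p = p + 153 → p* = $13, q* = 166.
With the tax collected from buyers, demand (in seller-price terms) shifts: qd = 218 − 4(p + 3).
New equilibrium: buyers pay $13.6, producers receive $10.6, q = 163.6. (Wedge: pb − ps = 3.)
The less price-elastic side of the market bears the larger share of a per-unit tax.

Buyers pay $13.6; producers receive $10.6; quantity = 163.6.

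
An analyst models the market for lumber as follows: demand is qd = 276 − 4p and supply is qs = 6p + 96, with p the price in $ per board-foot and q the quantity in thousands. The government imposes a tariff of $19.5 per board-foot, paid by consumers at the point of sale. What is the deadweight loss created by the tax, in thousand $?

Before the tax: set 276 − 4p = 6p + 96 → p* = $18, q* = 204.
With the tax collected from consumers, demand (in seller-price terms) shifts: qd = 276 − 4(p + 19.5).
Solving gives q = 157.2 with consumers paying $29.7 and producers receiving $10.2 (the $19.5 wedge).
Quantity falls by |ΔQ| = |204 − 157.2| = 46.8.
DWL = ½ · t · |ΔQ| = ½ · 19.5 · 46.8 = $456.3.

Deadweight loss = $456.3 thousand.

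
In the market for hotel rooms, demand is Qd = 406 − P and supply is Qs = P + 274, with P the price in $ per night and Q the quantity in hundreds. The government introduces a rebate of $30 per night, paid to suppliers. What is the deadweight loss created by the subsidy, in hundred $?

Before the subsidy: set 406 − P = P + 274 → P* = $66, Q* = 340.
With a per-unit subsidy paid to suppliers, each receives P + 30 per unit sold, so supply becomes Qs = (P + 30) + 274.
Solving gives Q = 355 with buyers paying $51 and suppliers receiving $81 (the $30 wedge).
Quantity rises by |ΔQ| = |340 − 355| = 15.
DWL = ½ · t · |ΔQ| = ½ · 30 · 15 = $225.

Deadweight loss = $225 hundred.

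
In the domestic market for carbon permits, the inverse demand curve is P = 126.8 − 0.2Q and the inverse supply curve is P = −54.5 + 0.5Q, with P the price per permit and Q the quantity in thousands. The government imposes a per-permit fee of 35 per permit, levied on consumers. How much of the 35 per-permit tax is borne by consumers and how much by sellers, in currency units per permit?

Consumers bear 10 per permit; sellers bear 25 per permit.

Rewrite in direct form: Qd = 634 − 5P and Qs = 2P + 109.
Before the tax: set 634 − 5P = 2P + 109 → P* = 75, Q* = 259.
With the tax collected from consumers, demand (in seller-price terms) shifts: Qd = 634 − 5(P + 35).
New equilibrium: consumers pay 85, sellers receive 50, Q = 209. (Wedge: Pb − Ps = 35.)
Burden on consumers: 10; on sellers: 25. (They sum to 35.)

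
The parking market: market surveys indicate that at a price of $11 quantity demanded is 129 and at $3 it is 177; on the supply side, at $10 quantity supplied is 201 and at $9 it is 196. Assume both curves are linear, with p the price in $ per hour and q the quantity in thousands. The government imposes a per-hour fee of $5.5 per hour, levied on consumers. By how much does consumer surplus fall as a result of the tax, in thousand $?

Demand slope: (177 − 129)/(3 − 11) = -6, so qd = 195 − 6p.
Supply slope: (196 − 201)/(9 − 10) = 5, so qs = 5p + 151.
Before the tax: set 195 − 6p = 5p + 151 → p* = $4, q* = 171.
With the tax collected from consumers, demand (in seller-price terms) shifts: qd = 195 − 6(p + 5.5).
New equilibrium: consumers pay $6.5, sellers receive $1, q = 156. (Wedge: pb − ps = 5.5.)
ΔCS is the trapezoid between Q = 156 and Q = 171 of height $2.5: ½ · (171 + 156) · 2.5 = $408.75.

Consumer surplus falls by $408.75 thousand.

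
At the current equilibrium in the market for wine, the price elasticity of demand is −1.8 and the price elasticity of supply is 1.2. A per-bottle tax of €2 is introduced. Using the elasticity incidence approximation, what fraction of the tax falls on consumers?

Consumers' share ≈ 0.4.

Incidence ratio: consumers' share ≈ εs / (εs + |εd|) = 1.2 / (1.2 + 1.8) = 0.4.
Supply is the less elastic side, so consumers bear the smaller share.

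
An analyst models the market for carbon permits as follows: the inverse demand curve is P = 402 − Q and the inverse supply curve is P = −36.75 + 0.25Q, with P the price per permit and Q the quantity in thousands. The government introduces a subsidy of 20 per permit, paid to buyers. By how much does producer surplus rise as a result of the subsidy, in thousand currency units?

Rewrite in direct form: Qd = 402 − P and Qs = 4P + 147.
Before the subsidy: set 402 − P = 4P + 147 → P* = 51, Q* = 351.
With a per-unit subsidy paid to buyers, each effectively pays P − 20, so demand becomes Qd = 402 − (P − 20).
New equilibrium: buyers pay 35, sellers receive 55, Q = 367. (Wedge: Pb − Ps = −20.)
ΔPS is the trapezoid between Q = 367 and Q = 351 of height 4: ½ · (351 + 367) · 4 = 1436.

Producer surplus rises by 1436 thousand.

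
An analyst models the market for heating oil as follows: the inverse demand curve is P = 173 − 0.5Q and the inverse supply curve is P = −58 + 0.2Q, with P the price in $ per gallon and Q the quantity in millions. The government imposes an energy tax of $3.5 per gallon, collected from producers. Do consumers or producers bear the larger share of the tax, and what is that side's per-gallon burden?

Rewrite in direct form: Qd = 346 − 2P and Qs = 5P + 290.
Before the tax: set 346 − 2P = 5P + 290 → P* = $8, Q* = 330.
With the tax collected from producers, supply shifts: Qs = 5(P − 3.5) + 290.
Solving gives Q = 325 with consumers paying $10.5 and producers receiving $7 (the $3.5 wedge).
Per-gallon burden: consumers $2.5, producers $1.
Consumers take the larger share because demand is less price-elastic here (demand slope 2 vs supply slope 5).
The less price-elastic side of the market bears the larger share of a per-unit tax.

Consumers bear the larger share: $2.5 per gallon.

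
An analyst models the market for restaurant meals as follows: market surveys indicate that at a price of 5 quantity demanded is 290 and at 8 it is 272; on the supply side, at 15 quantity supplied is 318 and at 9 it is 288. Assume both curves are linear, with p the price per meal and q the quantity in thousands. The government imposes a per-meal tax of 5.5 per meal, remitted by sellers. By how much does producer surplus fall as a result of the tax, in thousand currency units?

Producer surplus falls by 811.5 thousand.

Demand slope: (272 − 290)/(8 − 5) = -6, so qd = 320 − 6p.
Supply slope: (288 − 318)/(9 − 15) = 5, so qs = 5p + 243.
Without the tax, 320 − 6p = 5p + 243 gives 11p = 77, so p* = 7 and q* = 278.
With the tax collected from sellers, supply shifts: qs = 5(p − 5.5) + 243.
Solving gives q = 263 with consumers paying 9.5 and sellers receiving 4 (the 5.5 wedge).
ΔPS is the trapezoid between Q = 263 and Q = 278 of height 3: ½ · (278 + 263) · 3 = 811.5.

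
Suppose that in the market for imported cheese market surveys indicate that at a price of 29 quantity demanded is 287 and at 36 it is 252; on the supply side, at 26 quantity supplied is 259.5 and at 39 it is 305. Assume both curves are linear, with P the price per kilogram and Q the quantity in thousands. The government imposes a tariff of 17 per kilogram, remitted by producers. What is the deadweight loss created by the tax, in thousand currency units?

Deadweight loss = 297.5 thousand.

Demand slope: (252 − 287)/(36 − 29) = -5, so Qd = 432 − 5P.
Supply slope: (305 − 259.5)/(39 − 26) = 3.5, so Qs = 3.5P + 168.5.
Before the tax: set 432 − 5P = 3.5P + 168.5 → P* = 31, Q* = 277.
With the tax collected from producers, supply shifts: Qs = 3.5(P − 17) + 168.5.
Solving gives Q = 242 with consumers paying 38 and producers receiving 21 (the 17 wedge).
Quantity falls by |ΔQ| = |277 − 242| = 35.
DWL = ½ · t · |ΔQ| = ½ · 17 · 35 = 297.5.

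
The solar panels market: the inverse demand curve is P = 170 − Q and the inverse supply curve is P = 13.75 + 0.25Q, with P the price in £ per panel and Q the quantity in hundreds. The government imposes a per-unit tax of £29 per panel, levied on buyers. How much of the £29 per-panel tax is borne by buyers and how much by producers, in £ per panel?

Inverting to Q(P) form: Qd = 170 − P; Qs = 4P − 55.
Without the tax, 170 − P = 4P − 55 gives 5P = 225, so P* = £45 and Q* = 125.
With the tax collected from buyers, demand (in seller-price terms) shifts: Qd = 170 − (P + 29).
Solving gives Q = 101.8 with buyers paying £68.2 and producers receiving £39.2 (the £29 wedge).
Burden on buyers: £23.2; on producers: £5.8. (They sum to £29.)
The less price-elastic side of the market bears the larger share of a per-unit tax.

Buyers bear £23.2 per panel; producers bear £5.8 per panel.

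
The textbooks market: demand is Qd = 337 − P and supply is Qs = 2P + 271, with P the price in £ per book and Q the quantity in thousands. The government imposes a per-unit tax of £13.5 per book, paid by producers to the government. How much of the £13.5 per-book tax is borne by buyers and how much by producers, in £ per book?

Buyers bear £9 per book; producers bear £4.5 per book.

Without the tax, 337 − P = 2P + 271 gives 3P = 66, so P* = £22 and Q* = 315.
With the tax collected from producers, supply shifts: Qs = 2(P − 13.5) + 271.
New equilibrium: buyers pay £31, producers receive £17.5, Q = 306. (Wedge: Pb − Ps = 13.5.)
Burden on buyers: £9; on producers: £4.5. (They sum to £13.5.)
The less price-elastic side of the market bears the larger share of a per-unit tax.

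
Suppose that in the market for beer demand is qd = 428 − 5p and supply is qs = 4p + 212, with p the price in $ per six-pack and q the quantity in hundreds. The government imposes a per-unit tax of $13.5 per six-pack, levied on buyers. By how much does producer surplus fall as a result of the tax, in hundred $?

Without the tax, 428 − 5p = 4p + 212 gives 9p = 216, so p* = $24 and q* = 308.
With the tax collected from buyers, demand (in seller-price terms) shifts: qd = 428 − 5(p + 13.5).
New equilibrium: buyers pay $30, producers receive $16.5, q = 278. (Wedge: pb − ps = 13.5.)
ΔPS is the trapezoid between Q = 278 and Q = 308 of height $7.5: ½ · (308 + 278) · 7.5 = $2197.5.

Producer surplus falls by $2197.5 hundred.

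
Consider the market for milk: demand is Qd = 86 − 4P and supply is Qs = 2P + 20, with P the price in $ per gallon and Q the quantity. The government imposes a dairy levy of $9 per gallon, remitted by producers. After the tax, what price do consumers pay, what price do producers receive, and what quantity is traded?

Without the tax, 86 − 4P = 2P + 20 gives 6P = 66, so P* = $11 and Q* = 42.
With the tax collected from producers, supply shifts: Qs = 2(P − 9) + 20.
Solving gives Q = 30 with consumers paying $14 and producers receiving $5 (the $9 wedge).

Consumers pay $14; producers receive $5; quantity = 30.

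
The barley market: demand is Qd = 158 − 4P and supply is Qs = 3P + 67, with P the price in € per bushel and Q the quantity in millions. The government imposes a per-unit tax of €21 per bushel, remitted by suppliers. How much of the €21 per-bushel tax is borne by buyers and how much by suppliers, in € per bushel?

Before the tax: set 158 − 4P = 3P + 67 → P* = €13, Q* = 106.
With the tax collected from suppliers, supply shifts: Qs = 3(P − 21) + 67.
New equilibrium: buyers pay €22, suppliers receive €1, Q = 70. (Wedge: Pb − Ps = 21.)
Burden on buyers: €9; on suppliers: €12. (They sum to €21.)
The less price-elastic side of the market bears the larger share of a per-unit tax.

Buyers bear €9 per bushel; suppliers bear €12 per bushel.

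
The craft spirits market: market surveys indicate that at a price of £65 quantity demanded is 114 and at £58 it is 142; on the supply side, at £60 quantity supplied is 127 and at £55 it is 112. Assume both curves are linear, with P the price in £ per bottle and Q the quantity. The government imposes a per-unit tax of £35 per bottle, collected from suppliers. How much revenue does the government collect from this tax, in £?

Tax revenue = £2450.

Demand slope: (142 − 114)/(58 − 65) = -4, so Qd = 374 − 4P.
Supply slope: (112 − 127)/(55 − 60) = 3, so Qs = 3P − 53.
Before the tax: set 374 − 4P = 3P − 53 → P* = £61, Q* = 130.
With the tax collected from suppliers, supply shifts: Qs = 3(P − 35) − 53.
Solving gives Q = 70 with consumers paying £76 and suppliers receiving £41 (the £35 wedge).
Revenue = t · Q = 35 · 70 = £2450.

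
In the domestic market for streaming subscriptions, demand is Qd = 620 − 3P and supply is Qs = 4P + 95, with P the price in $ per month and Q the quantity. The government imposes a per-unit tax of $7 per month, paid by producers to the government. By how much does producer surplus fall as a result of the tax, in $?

Producer surplus falls by $1167.

Without the tax, 620 − 3P = 4P + 95 gives 7P = 525, so P* = $75 and Q* = 395.
With the tax collected from producers, supply shifts: Qs = 4(P − 7) + 95.
Solving gives Q = 383 with buyers paying $79 and producers receiving $72 (the $7 wedge).
ΔPS is the trapezoid between Q = 383 and Q = 395 of height $3: ½ · (395 + 383) · 3 = $1167.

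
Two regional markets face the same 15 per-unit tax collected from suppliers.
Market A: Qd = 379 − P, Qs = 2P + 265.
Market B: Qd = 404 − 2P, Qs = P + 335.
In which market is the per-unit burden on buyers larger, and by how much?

Market A, by 5.

Market A: pre-tax P* = 38, Q* = 341; post-tax Q = 331; per-unit burden on buyers = 10.
Market B: pre-tax P* = 23, Q* = 358; post-tax Q = 348; per-unit burden on buyers = 5.
Difference: 10 vs 5 → market A is larger by 5.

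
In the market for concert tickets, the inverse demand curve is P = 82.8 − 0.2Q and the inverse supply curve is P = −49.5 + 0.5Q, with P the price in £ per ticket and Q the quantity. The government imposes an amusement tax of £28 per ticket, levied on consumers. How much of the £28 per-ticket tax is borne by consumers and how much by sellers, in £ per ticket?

Inverting to Q(P) form: Qd = 414 − 5P; Qs = 2P + 99.
Without the tax, 414 − 5P = 2P + 99 gives 7P = 315, so P* = £45 and Q* = 189.
With the tax collected from consumers, demand (in seller-price terms) shifts: Qd = 414 − 5(P + 28).
New equilibrium: consumers pay £53, sellers receive £25, Q = 149. (Wedge: Pb − Ps = 28.)
Burden on consumers: £8; on sellers: £20. (They sum to £28.)
The less price-elastic side of the market bears the larger share of a per-unit tax.

Consumers bear £8 per ticket; sellers bear £20 per ticket.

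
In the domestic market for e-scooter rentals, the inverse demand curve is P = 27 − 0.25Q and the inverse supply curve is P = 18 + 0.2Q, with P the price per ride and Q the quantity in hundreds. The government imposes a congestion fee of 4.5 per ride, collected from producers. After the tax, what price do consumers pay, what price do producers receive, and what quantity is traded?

Rewrite in direct form: Qd = 108 − 4P and Qs = 5P − 90.
Before the tax: set 108 − 4P = 5P − 90 → P* = 22, Q* = 20.
With the tax collected from producers, supply shifts: Qs = 5(P − 4.5) − 90.
Solving gives Q = 10 with consumers paying 24.5 and producers receiving 20 (the 4.5 wedge).

Consumers pay 24.5; producers receive 20; quantity = 10.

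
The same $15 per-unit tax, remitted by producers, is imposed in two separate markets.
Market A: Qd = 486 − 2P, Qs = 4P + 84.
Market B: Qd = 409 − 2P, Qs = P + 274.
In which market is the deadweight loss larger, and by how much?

Market A, by $75.

Market A: pre-tax P* = $67, Q* = 352; post-tax Q = 332; deadweight loss = $150.
Market B: pre-tax P* = $45, Q* = 319; post-tax Q = 309; deadweight loss = $75.
Difference: $150 vs $75 → market A is larger by $75.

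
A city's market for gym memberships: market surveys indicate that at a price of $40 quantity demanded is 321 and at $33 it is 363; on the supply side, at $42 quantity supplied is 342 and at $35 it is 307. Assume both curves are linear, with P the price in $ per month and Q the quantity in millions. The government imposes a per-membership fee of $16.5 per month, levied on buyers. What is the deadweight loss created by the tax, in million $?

Deadweight loss = $371.25 million.

Demand slope: (363 − 321)/(33 − 40) = -6, so Qd = 561 − 6P.
Supply slope: (307 − 342)/(35 − 42) = 5, so Qs = 5P + 132.
Without the tax, 561 − 6P = 5P + 132 gives 11P = 429, so P* = $39 and Q* = 327.
With the tax collected from buyers, demand (in seller-price terms) shifts: Qd = 561 − 6(P + 16.5).
Solving gives Q = 282 with buyers paying $46.5 and suppliers receiving $30 (the $16.5 wedge).
Quantity falls by |ΔQ| = |327 − 282| = 45.
DWL = ½ · t · |ΔQ| = ½ · 16.5 · 45 = $371.25.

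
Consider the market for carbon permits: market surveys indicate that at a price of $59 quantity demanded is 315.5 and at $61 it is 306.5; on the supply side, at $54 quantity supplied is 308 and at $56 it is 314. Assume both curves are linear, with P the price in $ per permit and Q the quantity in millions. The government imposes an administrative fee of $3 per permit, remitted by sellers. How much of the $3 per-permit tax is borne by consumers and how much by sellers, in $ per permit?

Demand slope: (306.5 − 315.5)/(61 − 59) = -4.5, so Qd = 581 − 4.5P.
Supply slope: (314 − 308)/(56 − 54) = 3, so Qs = 3P + 146.
Without the tax, 581 − 4.5P = 3P + 146 gives 7.5P = 435, so P* = $58 and Q* = 320.
With the tax collected from sellers, supply shifts: Qs = 3(P − 3) + 146.
Solving gives Q = 314.6 with consumers paying $59.2 and sellers receiving $56.2 (the $3 wedge).
Burden on consumers: $1.2; on sellers: $1.8. (They sum to $3.)

Consumers bear $1.2 per permit; sellers bear $1.8 per permit.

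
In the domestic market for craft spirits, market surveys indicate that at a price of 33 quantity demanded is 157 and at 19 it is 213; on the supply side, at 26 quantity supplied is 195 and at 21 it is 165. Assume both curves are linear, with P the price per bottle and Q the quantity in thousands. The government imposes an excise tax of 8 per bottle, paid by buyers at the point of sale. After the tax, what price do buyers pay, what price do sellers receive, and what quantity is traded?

Buyers pay 29.8; sellers receive 21.8; quantity = 169.8.

Demand slope: (213 − 157)/(19 − 33) = -4, so Qd = 289 − 4P.
Supply slope: (165 − 195)/(21 − 26) = 6, so Qs = 6P + 39.
Before the tax: set 289 − 4P = 6P + 39 → P* = 25, Q* = 189.
With the tax collected from buyers, demand (in seller-price terms) shifts: Qd = 289 − 4(P + 8).
Solving gives Q = 169.8 with buyers paying 29.8 and sellers receiving 21.8 (the 8 wedge).
The less price-elastic side of the market bears the larger share of a per-unit tax.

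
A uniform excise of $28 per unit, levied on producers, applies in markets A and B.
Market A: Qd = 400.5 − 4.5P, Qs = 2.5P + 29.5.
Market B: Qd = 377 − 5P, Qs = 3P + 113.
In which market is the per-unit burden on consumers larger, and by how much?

Market B, by $0.5.

Market A: pre-tax P* = $53, Q* = 162; post-tax Q = 117; per-unit burden on consumers = $10.
Market B: pre-tax P* = $33, Q* = 212; post-tax Q = 159.5; per-unit burden on consumers = $10.5.
Difference: $10 vs $10.5 → market B is larger by $0.5.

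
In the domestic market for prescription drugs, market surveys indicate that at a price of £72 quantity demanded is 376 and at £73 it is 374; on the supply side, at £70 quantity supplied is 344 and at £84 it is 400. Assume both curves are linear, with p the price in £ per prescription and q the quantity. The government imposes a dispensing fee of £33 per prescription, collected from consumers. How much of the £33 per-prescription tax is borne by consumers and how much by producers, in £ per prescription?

Consumers bear £22 per prescription; producers bear £11 per prescription.

Demand slope: (374 − 376)/(73 − 72) = -2, so qd = 520 − 2p.
Supply slope: (400 − 344)/(84 − 70) = 4, so qs = 4p + 64.
Before the tax: set 520 − 2p = 4p + 64 → p* = £76, q* = 368.
With the tax collected from consumers, demand (in seller-price terms) shifts: qd = 520 − 2(p + 33).
Solving gives q = 324 with consumers paying £98 and producers receiving £65 (the £33 wedge).
Burden on consumers: £22; on producers: £11. (They sum to £33.)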